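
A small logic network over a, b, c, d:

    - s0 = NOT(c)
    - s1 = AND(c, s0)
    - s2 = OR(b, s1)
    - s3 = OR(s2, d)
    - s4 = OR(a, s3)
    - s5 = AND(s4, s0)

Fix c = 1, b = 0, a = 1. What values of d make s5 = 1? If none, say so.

no solution exists

With c = 1, b = 0, a = 1 fixed, none of the 2 settings of d give s5 = 1.
For example, with d=0:
s0 = NOT(c) = NOT 1 = 0
s1 = AND(c, s0) = AND(1, 0) = 0
s2 = OR(b, s1) = OR(0, 0) = 0
s3 = OR(s2, d) = OR(0, 0) = 0
s4 = OR(a, s3) = OR(1, 0) = 1
s5 = AND(s4, s0) = AND(1, 0) = 0
giving s5 = 0 ≠ 1.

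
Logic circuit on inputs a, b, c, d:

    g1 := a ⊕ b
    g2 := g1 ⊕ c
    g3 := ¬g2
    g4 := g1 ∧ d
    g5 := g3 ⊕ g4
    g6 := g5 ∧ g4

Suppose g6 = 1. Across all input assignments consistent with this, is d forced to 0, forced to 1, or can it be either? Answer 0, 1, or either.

1

g6 = g5 ∧ g4 must be 1, so both g5 = 1 and g4 = 1.
Every assignment with g6 = 1 has d = 1; there are 2 such assignment(s).
  a=0, b=1, c=0, d=1
  a=1, b=0, c=0, d=1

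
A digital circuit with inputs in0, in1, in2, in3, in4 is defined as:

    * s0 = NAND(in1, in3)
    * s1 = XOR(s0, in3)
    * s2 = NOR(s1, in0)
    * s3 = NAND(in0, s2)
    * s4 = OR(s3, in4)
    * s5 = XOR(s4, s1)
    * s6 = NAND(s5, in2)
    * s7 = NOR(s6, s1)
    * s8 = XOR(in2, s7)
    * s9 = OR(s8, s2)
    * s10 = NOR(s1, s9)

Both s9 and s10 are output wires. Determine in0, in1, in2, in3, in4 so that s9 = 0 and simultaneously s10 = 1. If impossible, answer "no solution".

in0=1 in1=0 in2=0 in3=1 in4=0

Check with in0=1 in1=0 in2=0 in3=1 in4=0:
s0 = NAND(in1, in3) = NAND(0, 1) = 1
s1 = XOR(s0, in3) = XOR(1, 1) = 0
s2 = NOR(s1, in0) = NOR(0, 1) = 0
s3 = NAND(in0, s2) = NAND(1, 0) = 1
s4 = OR(s3, in4) = OR(1, 0) = 1
s5 = XOR(s4, s1) = XOR(1, 0) = 1
s6 = NAND(s5, in2) = NAND(1, 0) = 1
s7 = NOR(s6, s1) = NOR(1, 0) = 0
s8 = XOR(in2, s7) = XOR(0, 0) = 0
s9 = OR(s8, s2) = OR(0, 0) = 0
s10 = NOR(s1, s9) = NOR(0, 0) = 1
So s9 = 0 and s10 = 1.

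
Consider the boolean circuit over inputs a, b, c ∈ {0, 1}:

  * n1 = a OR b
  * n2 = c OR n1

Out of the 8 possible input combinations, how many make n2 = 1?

7

n2 = c OR n1 must be 1, so at least one of c, n1 is 1.
Enumerating the 8 input combinations, 7 give n2 = 1 and 1 give n2 = 0.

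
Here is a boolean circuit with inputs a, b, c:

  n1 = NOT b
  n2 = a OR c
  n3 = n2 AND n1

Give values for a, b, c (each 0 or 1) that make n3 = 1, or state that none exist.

a=1, b=0, c=1

Check with a=1, b=0, c=1:
n1 = NOT b = NOT 0 = 1
n2 = a OR c = 1 OR 1 = 1
n3 = n2 AND n1 = 1 AND 1 = 1
So n3 = 1 as required.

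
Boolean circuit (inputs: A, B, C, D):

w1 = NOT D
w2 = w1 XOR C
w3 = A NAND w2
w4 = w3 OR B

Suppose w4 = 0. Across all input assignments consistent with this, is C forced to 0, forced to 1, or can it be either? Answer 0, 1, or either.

Both values of C occur among assignments with w4 = 0:
  C=0: A=1, B=0, C=0, D=0
  C=1: A=1, B=0, C=1, D=1

either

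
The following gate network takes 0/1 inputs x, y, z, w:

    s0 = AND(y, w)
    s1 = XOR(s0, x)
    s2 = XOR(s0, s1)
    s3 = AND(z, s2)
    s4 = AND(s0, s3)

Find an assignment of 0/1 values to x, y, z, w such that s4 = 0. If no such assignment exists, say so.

s4 = AND(s0, s3) must be 0, so at least one of s0, s3 is 0.
Check with x=0, y=0, z=0, w=1:
s0 = AND(y, w) = AND(0, 1) = 0
s1 = XOR(s0, x) = XOR(0, 0) = 0
s2 = XOR(s0, s1) = XOR(0, 0) = 0
s3 = AND(z, s2) = AND(0, 0) = 0
s4 = AND(s0, s3) = AND(0, 0) = 0
So s4 = 0 as required.

x=0, y=0, z=0, w=1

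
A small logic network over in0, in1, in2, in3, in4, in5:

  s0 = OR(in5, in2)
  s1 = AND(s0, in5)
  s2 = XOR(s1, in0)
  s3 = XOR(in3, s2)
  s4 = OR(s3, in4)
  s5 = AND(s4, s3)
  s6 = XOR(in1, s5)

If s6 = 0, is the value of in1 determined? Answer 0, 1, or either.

either

Both values of in1 occur among assignments with s6 = 0:
  in1=0: in0=0, in1=0, in2=0, in3=0, in4=0, in5=0
  in1=1: in0=0, in1=1, in2=0, in3=0, in4=0, in5=1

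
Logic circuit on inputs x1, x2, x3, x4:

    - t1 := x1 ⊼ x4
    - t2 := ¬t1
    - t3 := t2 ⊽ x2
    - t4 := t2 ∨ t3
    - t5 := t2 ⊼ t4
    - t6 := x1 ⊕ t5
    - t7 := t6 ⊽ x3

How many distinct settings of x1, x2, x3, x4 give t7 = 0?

t7 = t6 ⊽ x3 must be 0, so at least one of t6, x3 is 1.
Enumerating the 16 input combinations, 14 give t7 = 0 and 2 give t7 = 1.

14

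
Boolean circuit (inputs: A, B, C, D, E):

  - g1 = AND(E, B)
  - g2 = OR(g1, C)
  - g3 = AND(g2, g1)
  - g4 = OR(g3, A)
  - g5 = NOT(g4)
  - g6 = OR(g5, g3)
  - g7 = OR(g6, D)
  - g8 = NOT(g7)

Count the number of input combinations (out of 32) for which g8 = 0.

26

g8 = NOT(g7) must be 0, so g7 = 1.
Enumerating the 32 input combinations, 26 give g8 = 0 and 6 give g8 = 1.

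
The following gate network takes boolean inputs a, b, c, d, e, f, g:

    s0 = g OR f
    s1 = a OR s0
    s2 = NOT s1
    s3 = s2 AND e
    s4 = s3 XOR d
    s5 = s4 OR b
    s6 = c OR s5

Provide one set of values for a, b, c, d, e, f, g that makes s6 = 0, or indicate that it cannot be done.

a=1 b=0 c=0 d=0 e=0 f=1 g=0

s6 = c OR s5 must be 0, so both c = 0 and s5 = 0.
Check with a=1 b=0 c=0 d=0 e=0 f=1 g=0:
s0 = g OR f = 0 OR 1 = 1
s1 = a OR s0 = 1 OR 1 = 1
s2 = NOT s1 = NOT 1 = 0
s3 = s2 AND e = 0 AND 0 = 0
s4 = s3 XOR d = 0 XOR 0 = 0
s5 = s4 OR b = 0 OR 0 = 0
s6 = c OR s5 = 0 OR 0 = 0
So s6 = 0 as required.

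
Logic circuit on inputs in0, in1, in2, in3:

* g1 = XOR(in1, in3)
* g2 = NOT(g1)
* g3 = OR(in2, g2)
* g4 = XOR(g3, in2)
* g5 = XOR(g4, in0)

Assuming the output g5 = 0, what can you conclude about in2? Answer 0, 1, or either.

either

Both values of in2 occur among assignments with g5 = 0:
  in2=0: in0=0, in1=0, in2=0, in3=1
  in2=1: in0=0, in1=0, in2=1, in3=0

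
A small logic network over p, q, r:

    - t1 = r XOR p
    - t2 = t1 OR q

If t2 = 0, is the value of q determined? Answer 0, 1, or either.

t2 = t1 OR q must be 0, so both t1 = 0 and q = 0.
t1 = r XOR p must be 0, so r and p are equal.
Every assignment with t2 = 0 has q = 0; there are 2 such assignment(s).
  p=0, q=0, r=0
  p=1, q=0, r=1

0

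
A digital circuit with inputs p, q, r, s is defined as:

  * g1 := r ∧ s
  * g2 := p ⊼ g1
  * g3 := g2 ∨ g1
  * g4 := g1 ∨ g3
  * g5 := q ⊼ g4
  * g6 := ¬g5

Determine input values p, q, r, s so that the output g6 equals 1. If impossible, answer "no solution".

Check with p=1, q=1, r=1, s=0:
g1 = r ∧ s = 1 ∧ 0 = 0
g2 = p ⊼ g1 = 1 ⊼ 0 = 1
g3 = g2 ∨ g1 = 1 ∨ 0 = 1
g4 = g1 ∨ g3 = 0 ∨ 1 = 1
g5 = q ⊼ g4 = 1 ⊼ 1 = 0
g6 = ¬g5 = ¬0 = 1
So g6 = 1 as required.

p=1, q=1, r=1, s=0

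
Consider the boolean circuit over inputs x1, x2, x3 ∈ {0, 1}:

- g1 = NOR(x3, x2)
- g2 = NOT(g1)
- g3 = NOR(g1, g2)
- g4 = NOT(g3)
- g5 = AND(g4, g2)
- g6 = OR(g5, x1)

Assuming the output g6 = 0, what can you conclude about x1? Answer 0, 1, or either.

0

g6 = OR(g5, x1) must be 0, so both g5 = 0 and x1 = 0.
Every assignment with g6 = 0 has x1 = 0; there are 1 such assignment(s).
  x1=0, x2=0, x3=0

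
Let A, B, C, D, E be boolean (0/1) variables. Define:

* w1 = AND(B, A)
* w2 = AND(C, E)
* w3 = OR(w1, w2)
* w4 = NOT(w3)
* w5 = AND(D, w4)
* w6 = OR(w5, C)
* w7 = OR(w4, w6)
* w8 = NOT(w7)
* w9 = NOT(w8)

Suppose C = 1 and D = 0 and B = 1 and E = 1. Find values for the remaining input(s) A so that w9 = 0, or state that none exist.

no solution exists

With C = 1 and D = 0 and B = 1 and E = 1 fixed, none of the 2 settings of A give w9 = 0.
For example, with A=1:
w1 = AND(B, A) = AND(1, 1) = 1
w2 = AND(C, E) = AND(1, 1) = 1
w3 = OR(w1, w2) = OR(1, 1) = 1
w4 = NOT(w3) = NOT 1 = 0
w5 = AND(D, w4) = AND(0, 0) = 0
w6 = OR(w5, C) = OR(0, 1) = 1
w7 = OR(w4, w6) = OR(0, 1) = 1
w8 = NOT(w7) = NOT 1 = 0
w9 = NOT(w8) = NOT 0 = 1
giving w9 = 1 ≠ 0.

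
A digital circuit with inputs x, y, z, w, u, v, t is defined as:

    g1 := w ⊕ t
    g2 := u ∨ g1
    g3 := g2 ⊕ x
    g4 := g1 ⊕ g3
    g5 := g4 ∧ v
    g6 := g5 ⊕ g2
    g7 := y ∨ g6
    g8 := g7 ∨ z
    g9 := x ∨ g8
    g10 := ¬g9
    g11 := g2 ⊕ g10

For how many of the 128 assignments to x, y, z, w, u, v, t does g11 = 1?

98

g11 = g2 ⊕ g10 must be 1, so g2 and g10 differ.
Enumerating the 128 input combinations, 98 give g11 = 1 and 30 give g11 = 0.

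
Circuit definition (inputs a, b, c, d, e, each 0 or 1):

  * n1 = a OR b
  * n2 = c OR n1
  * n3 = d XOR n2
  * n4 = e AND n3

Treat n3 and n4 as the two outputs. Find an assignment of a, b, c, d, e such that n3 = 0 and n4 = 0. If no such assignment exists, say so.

Check with a=0, b=0, c=0, d=0, e=0:
n1 = a OR b = 0 OR 0 = 0
n2 = c OR n1 = 0 OR 0 = 0
n3 = d XOR n2 = 0 XOR 0 = 0
n4 = e AND n3 = 0 AND 0 = 0
So n3 = 0 and n4 = 0.

a=0, b=0, c=0, d=0, e=0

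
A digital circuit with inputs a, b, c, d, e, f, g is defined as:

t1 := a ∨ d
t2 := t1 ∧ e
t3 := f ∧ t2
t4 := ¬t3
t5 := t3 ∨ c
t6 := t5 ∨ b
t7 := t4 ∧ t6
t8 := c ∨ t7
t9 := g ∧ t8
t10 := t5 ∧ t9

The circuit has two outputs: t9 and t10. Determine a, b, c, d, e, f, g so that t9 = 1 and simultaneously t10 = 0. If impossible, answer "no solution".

a=1 b=1 c=0 d=0 e=0 f=0 g=1

Check with a=1 b=1 c=0 d=0 e=0 f=0 g=1:
t1 = a ∨ d = 1 ∨ 0 = 1
t2 = t1 ∧ e = 1 ∧ 0 = 0
t3 = f ∧ t2 = 0 ∧ 0 = 0
t4 = ¬t3 = ¬0 = 1
t5 = t3 ∨ c = 0 ∨ 0 = 0
t6 = t5 ∨ b = 0 ∨ 1 = 1
t7 = t4 ∧ t6 = 1 ∧ 1 = 1
t8 = c ∨ t7 = 0 ∨ 1 = 1
t9 = g ∧ t8 = 1 ∧ 1 = 1
t10 = t5 ∧ t9 = 0 ∧ 1 = 0
So t9 = 1 and t10 = 0.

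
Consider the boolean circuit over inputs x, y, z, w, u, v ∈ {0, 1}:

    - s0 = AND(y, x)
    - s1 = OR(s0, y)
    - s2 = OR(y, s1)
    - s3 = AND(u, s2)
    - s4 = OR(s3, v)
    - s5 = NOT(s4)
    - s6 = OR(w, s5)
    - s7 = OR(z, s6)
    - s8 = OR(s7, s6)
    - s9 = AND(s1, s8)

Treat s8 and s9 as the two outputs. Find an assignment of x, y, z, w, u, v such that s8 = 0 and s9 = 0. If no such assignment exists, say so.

x=0 y=1 z=0 w=0 u=0 v=1

Check with x=0 y=1 z=0 w=0 u=0 v=1:
s0 = AND(y, x) = AND(1, 0) = 0
s1 = OR(s0, y) = OR(0, 1) = 1
s2 = OR(y, s1) = OR(1, 1) = 1
s3 = AND(u, s2) = AND(0, 1) = 0
s4 = OR(s3, v) = OR(0, 1) = 1
s5 = NOT(s4) = NOT 1 = 0
s6 = OR(w, s5) = OR(0, 0) = 0
s7 = OR(z, s6) = OR(0, 0) = 0
s8 = OR(s7, s6) = OR(0, 0) = 0
s9 = AND(s1, s8) = AND(1, 0) = 0
So s8 = 0 and s9 = 0.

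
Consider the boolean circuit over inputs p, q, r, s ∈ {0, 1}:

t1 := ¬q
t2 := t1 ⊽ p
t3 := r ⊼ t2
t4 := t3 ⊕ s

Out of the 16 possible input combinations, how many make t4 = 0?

8

t4 = t3 ⊕ s must be 0, so t3 and s are equal.
Enumerating the 16 input combinations, 8 give t4 = 0 and 8 give t4 = 1.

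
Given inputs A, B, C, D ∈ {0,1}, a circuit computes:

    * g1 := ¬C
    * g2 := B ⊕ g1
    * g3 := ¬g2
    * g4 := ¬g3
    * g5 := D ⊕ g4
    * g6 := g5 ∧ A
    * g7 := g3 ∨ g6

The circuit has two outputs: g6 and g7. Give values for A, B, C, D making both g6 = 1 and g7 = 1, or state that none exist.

Check with A=1, B=1, C=0, D=1:
g1 = ¬C = ¬0 = 1
g2 = B ⊕ g1 = 1 ⊕ 1 = 0
g3 = ¬g2 = ¬0 = 1
g4 = ¬g3 = ¬1 = 0
g5 = D ⊕ g4 = 1 ⊕ 0 = 1
g6 = g5 ∧ A = 1 ∧ 1 = 1
g7 = g3 ∨ g6 = 1 ∨ 1 = 1
So g6 = 1 and g7 = 1.

A=1, B=1, C=0, D=1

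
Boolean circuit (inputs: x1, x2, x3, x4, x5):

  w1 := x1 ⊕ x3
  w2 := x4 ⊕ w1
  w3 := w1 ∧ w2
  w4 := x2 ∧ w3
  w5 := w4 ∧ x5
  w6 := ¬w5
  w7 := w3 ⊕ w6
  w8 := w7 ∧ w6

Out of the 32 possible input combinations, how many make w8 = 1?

w8 = w7 ∧ w6 must be 1, so both w7 = 1 and w6 = 1.
Enumerating the 32 input combinations, 24 give w8 = 1 and 8 give w8 = 0.

24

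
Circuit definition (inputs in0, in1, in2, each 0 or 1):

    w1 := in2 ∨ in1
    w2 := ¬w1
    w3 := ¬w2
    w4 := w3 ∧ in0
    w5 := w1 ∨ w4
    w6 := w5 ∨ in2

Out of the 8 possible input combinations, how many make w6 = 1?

6

w6 = w5 ∨ in2 must be 1, so at least one of w5, in2 is 1.
Enumerating the 8 input combinations, 6 give w6 = 1 and 2 give w6 = 0.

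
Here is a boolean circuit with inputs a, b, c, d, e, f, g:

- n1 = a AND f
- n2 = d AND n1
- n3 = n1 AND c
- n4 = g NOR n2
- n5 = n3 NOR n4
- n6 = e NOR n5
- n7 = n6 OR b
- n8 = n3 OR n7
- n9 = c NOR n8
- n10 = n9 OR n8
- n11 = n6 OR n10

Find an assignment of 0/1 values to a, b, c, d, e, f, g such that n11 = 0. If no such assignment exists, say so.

a=0, b=0, c=1, d=1, e=1, f=0, g=0

n11 = n6 OR n10 must be 0, so both n6 = 0 and n10 = 0.
Check with a=0, b=0, c=1, d=1, e=1, f=0, g=0:
n1 = a AND f = 0 AND 0 = 0
n2 = d AND n1 = 1 AND 0 = 0
n3 = n1 AND c = 0 AND 1 = 0
n4 = g NOR n2 = 0 NOR 0 = 1
n5 = n3 NOR n4 = 0 NOR 1 = 0
n6 = e NOR n5 = 1 NOR 0 = 0
n7 = n6 OR b = 0 OR 0 = 0
n8 = n3 OR n7 = 0 OR 0 = 0
n9 = c NOR n8 = 1 NOR 0 = 0
n10 = n9 OR n8 = 0 OR 0 = 0
n11 = n6 OR n10 = 0 OR 0 = 0
So n11 = 0 as required.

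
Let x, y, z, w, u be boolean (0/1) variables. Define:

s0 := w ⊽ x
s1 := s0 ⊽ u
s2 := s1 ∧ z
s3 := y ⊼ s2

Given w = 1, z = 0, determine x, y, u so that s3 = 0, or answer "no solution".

no solution exists

With w = 1, z = 0 fixed, none of the 8 settings of x, y, u give s3 = 0.
For example, with x=0, y=0, u=1:
s0 = w ⊽ x = 1 ⊽ 0 = 0
s1 = s0 ⊽ u = 0 ⊽ 1 = 0
s2 = s1 ∧ z = 0 ∧ 0 = 0
s3 = y ⊼ s2 = 0 ⊼ 0 = 1
giving s3 = 1 ≠ 0.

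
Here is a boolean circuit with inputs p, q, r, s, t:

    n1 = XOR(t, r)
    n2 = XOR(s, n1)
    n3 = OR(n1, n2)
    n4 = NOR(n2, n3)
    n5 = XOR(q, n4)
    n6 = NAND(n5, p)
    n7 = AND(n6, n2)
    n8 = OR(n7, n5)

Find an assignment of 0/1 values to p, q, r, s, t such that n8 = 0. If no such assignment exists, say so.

p=1, q=0, r=0, s=1, t=1

Check with p=1, q=0, r=0, s=1, t=1:
n1 = XOR(t, r) = XOR(1, 0) = 1
n2 = XOR(s, n1) = XOR(1, 1) = 0
n3 = OR(n1, n2) = OR(1, 0) = 1
n4 = NOR(n2, n3) = NOR(0, 1) = 0
n5 = XOR(q, n4) = XOR(0, 0) = 0
n6 = NAND(n5, p) = NAND(0, 1) = 1
n7 = AND(n6, n2) = AND(1, 0) = 0
n8 = OR(n7, n5) = OR(0, 0) = 0
So n8 = 0 as required.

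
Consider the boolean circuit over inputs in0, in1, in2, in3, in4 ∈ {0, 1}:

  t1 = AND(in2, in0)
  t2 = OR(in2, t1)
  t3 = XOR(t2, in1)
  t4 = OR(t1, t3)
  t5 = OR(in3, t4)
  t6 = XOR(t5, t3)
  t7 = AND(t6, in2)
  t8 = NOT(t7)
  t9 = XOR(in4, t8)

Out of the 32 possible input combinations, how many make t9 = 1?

t9 = XOR(in4, t8) must be 1, so in4 and t8 differ.
Enumerating the 32 input combinations, 16 give t9 = 1 and 16 give t9 = 0.

16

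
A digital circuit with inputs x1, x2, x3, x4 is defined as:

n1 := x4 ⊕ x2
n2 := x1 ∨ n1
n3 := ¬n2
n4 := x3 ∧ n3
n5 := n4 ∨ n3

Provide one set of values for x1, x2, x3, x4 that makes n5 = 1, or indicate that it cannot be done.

x1=0 x2=1 x3=1 x4=1

n5 = n4 ∨ n3 must be 1, so at least one of n4, n3 is 1.
Check with x1=0 x2=1 x3=1 x4=1:
n1 = x4 ⊕ x2 = 1 ⊕ 1 = 0
n2 = x1 ∨ n1 = 0 ∨ 0 = 0
n3 = ¬n2 = ¬0 = 1
n4 = x3 ∧ n3 = 1 ∧ 1 = 1
n5 = n4 ∨ n3 = 1 ∨ 1 = 1
So n5 = 1 as required.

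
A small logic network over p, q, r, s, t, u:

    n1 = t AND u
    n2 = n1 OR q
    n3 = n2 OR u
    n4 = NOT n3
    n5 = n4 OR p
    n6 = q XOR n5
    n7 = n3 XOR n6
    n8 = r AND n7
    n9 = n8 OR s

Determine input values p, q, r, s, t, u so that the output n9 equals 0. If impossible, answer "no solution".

p=0 q=0 r=0 s=0 t=0 u=1

n9 = n8 OR s must be 0, so both n8 = 0 and s = 0.
Check with p=0 q=0 r=0 s=0 t=0 u=1:
n1 = t AND u = 0 AND 1 = 0
n2 = n1 OR q = 0 OR 0 = 0
n3 = n2 OR u = 0 OR 1 = 1
n4 = NOT n3 = NOT 1 = 0
n5 = n4 OR p = 0 OR 0 = 0
n6 = q XOR n5 = 0 XOR 0 = 0
n7 = n3 XOR n6 = 1 XOR 0 = 1
n8 = r AND n7 = 0 AND 1 = 0
n9 = n8 OR s = 0 OR 0 = 0
So n9 = 0 as required.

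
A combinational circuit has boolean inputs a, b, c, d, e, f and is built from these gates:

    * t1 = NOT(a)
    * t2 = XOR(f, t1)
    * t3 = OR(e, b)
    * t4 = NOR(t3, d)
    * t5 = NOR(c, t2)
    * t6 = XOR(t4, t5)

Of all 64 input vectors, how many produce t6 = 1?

20

t6 = XOR(t4, t5) must be 1, so t4 and t5 differ.
Enumerating the 64 input combinations, 20 give t6 = 1 and 44 give t6 = 0.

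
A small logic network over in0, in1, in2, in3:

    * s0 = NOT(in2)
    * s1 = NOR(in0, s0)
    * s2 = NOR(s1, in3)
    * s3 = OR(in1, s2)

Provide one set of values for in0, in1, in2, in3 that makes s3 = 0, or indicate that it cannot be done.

in0=0, in1=0, in2=1, in3=1

s3 = OR(in1, s2) must be 0, so both in1 = 0 and s2 = 0.
s2 = NOR(s1, in3) must be 0, so at least one of s1, in3 is 1.
Check with in0=0, in1=0, in2=1, in3=1:
s0 = NOT(in2) = NOT 1 = 0
s1 = NOR(in0, s0) = NOR(0, 0) = 1
s2 = NOR(s1, in3) = NOR(1, 1) = 0
s3 = OR(in1, s2) = OR(0, 0) = 0
So s3 = 0 as required.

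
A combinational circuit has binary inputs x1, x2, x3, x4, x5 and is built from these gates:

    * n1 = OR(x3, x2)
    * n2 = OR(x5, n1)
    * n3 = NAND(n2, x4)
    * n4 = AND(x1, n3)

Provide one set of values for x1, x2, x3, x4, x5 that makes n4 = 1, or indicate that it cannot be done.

Check with x1=1 x2=0 x3=0 x4=0 x5=0:
n1 = OR(x3, x2) = OR(0, 0) = 0
n2 = OR(x5, n1) = OR(0, 0) = 0
n3 = NAND(n2, x4) = NAND(0, 0) = 1
n4 = AND(x1, n3) = AND(1, 1) = 1
So n4 = 1 as required.

x1=1 x2=0 x3=0 x4=0 x5=0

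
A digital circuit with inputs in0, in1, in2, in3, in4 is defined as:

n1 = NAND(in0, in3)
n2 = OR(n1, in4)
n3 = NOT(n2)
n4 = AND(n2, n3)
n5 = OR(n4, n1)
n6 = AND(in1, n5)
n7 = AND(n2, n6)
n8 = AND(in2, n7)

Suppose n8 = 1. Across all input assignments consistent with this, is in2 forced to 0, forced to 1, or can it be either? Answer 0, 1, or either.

1

n8 = AND(in2, n7) must be 1, so both in2 = 1 and n7 = 1.
n7 = AND(n2, n6) must be 1, so both n2 = 1 and n6 = 1.
Every assignment with n8 = 1 has in2 = 1; there are 6 such assignment(s).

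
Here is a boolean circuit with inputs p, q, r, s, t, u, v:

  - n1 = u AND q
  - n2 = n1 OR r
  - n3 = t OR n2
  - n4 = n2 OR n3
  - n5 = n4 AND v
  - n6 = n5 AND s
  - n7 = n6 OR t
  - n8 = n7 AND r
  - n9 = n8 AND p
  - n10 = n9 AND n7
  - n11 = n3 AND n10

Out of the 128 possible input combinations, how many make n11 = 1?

n11 = n3 AND n10 must be 1, so both n3 = 1 and n10 = 1.
Enumerating the 128 input combinations, 20 give n11 = 1 and 108 give n11 = 0.

20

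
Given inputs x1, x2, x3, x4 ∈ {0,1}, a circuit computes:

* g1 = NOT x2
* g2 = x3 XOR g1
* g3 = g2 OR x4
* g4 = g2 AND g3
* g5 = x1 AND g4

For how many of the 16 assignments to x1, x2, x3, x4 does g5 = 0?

g5 = x1 AND g4 must be 0, so at least one of x1, g4 is 0.
Enumerating the 16 input combinations, 12 give g5 = 0 and 4 give g5 = 1.

12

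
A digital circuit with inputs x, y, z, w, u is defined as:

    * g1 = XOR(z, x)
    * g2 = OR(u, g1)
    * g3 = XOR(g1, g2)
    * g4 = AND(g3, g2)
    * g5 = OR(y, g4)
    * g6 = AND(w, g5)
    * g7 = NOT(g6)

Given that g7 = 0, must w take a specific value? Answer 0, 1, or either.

1

g7 = NOT(g6) must be 0, so g6 = 1.
g6 = AND(w, g5) must be 1, so both w = 1 and g5 = 1.
Every assignment with g7 = 0 has w = 1; there are 10 such assignment(s).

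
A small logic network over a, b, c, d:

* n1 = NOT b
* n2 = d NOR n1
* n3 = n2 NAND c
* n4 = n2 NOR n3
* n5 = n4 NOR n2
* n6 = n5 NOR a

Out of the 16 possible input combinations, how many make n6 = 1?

n6 = n5 NOR a must be 1, so both n5 = 0 and a = 0.
n5 = n4 NOR n2 must be 0, so at least one of n4, n2 is 1.
Satisfying assignments:
  a=0, b=1, c=0, d=0
  a=0, b=1, c=1, d=0

2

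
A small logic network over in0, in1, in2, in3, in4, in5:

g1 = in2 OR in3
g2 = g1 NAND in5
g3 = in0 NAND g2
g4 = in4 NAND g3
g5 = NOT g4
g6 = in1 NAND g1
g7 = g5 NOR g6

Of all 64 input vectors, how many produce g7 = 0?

g7 = g5 NOR g6 must be 0, so at least one of g5, g6 is 1.
Enumerating the 64 input combinations, 49 give g7 = 0 and 15 give g7 = 1.

49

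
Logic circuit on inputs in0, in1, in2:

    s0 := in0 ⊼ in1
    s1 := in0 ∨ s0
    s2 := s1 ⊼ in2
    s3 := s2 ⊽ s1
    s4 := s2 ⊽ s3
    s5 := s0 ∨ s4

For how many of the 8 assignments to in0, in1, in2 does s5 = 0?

1

s5 = s0 ∨ s4 must be 0, so both s0 = 0 and s4 = 0.
s0 = in0 ⊼ in1 must be 0, so both in0 = 1 and in1 = 1.
Satisfying assignments:
  in0=1, in1=1, in2=0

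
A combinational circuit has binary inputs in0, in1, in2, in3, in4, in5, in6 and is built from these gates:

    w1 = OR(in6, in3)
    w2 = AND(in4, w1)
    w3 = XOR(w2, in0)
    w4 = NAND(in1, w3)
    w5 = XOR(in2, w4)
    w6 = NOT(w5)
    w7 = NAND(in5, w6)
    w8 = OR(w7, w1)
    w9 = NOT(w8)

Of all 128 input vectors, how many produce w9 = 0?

w9 = NOT(w8) must be 0, so w8 = 1.
Enumerating the 128 input combinations, 120 give w9 = 0 and 8 give w9 = 1.

120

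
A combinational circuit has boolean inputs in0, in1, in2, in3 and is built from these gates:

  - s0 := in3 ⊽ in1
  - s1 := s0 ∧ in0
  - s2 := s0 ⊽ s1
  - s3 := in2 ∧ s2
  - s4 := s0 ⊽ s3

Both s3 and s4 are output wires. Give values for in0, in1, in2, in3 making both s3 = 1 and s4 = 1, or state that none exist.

Across all 16 input combinations, none give both s3 = 1 and s4 = 1.

no solution exists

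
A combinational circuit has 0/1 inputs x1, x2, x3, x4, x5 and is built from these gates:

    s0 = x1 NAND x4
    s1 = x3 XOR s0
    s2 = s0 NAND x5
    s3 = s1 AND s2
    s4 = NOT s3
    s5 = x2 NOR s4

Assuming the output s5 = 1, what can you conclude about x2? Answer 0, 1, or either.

0

s5 = x2 NOR s4 must be 1, so both x2 = 0 and s4 = 0.
s4 = NOT s3 must be 0, so s3 = 1.
s3 = s1 AND s2 must be 1, so both s1 = 1 and s2 = 1.
Every assignment with s5 = 1 has x2 = 0; there are 5 such assignment(s).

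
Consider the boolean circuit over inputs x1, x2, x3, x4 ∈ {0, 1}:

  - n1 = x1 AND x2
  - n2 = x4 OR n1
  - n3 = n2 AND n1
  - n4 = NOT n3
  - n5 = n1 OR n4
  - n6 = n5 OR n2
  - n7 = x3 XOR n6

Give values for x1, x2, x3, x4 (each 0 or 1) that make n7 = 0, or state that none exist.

Check with x1=0, x2=0, x3=1, x4=1:
n1 = x1 AND x2 = 0 AND 0 = 0
n2 = x4 OR n1 = 1 OR 0 = 1
n3 = n2 AND n1 = 1 AND 0 = 0
n4 = NOT n3 = NOT 0 = 1
n5 = n1 OR n4 = 0 OR 1 = 1
n6 = n5 OR n2 = 1 OR 1 = 1
n7 = x3 XOR n6 = 1 XOR 1 = 0
So n7 = 0 as required.

x1=0, x2=0, x3=1, x4=1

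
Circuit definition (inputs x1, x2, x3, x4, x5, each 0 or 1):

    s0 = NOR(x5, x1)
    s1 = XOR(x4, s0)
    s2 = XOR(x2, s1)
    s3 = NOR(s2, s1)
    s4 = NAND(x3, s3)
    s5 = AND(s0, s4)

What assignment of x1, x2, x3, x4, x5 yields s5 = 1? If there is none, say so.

x1=0, x2=1, x3=0, x4=1, x5=0

Check with x1=0, x2=1, x3=0, x4=1, x5=0:
s0 = NOR(x5, x1) = NOR(0, 0) = 1
s1 = XOR(x4, s0) = XOR(1, 1) = 0
s2 = XOR(x2, s1) = XOR(1, 0) = 1
s3 = NOR(s2, s1) = NOR(1, 0) = 0
s4 = NAND(x3, s3) = NAND(0, 0) = 1
s5 = AND(s0, s4) = AND(1, 1) = 1
So s5 = 1 as required.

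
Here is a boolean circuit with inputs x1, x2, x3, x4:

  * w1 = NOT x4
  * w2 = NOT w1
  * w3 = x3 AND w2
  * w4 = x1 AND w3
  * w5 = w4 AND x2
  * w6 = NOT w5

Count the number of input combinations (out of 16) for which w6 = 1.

w6 = NOT w5 must be 1, so w5 = 0.
w5 = w4 AND x2 must be 0, so at least one of w4, x2 is 0.
Enumerating the 16 input combinations, 15 give w6 = 1 and 1 give w6 = 0.

15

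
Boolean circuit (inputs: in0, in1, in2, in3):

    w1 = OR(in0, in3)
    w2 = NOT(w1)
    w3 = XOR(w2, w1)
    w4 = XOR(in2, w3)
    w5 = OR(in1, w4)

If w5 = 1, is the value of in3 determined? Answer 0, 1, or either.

either

Both values of in3 occur among assignments with w5 = 1:
  in3=0: in0=0, in1=0, in2=0, in3=0
  in3=1: in0=0, in1=0, in2=0, in3=1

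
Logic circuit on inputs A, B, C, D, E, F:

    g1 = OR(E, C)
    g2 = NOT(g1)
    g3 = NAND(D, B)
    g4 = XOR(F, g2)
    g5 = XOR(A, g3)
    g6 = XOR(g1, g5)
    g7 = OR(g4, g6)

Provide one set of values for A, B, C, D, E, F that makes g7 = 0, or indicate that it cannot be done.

A=0, B=0, C=0, D=1, E=1, F=0

g7 = OR(g4, g6) must be 0, so both g4 = 0 and g6 = 0.
Check with A=0, B=0, C=0, D=1, E=1, F=0:
g1 = OR(E, C) = OR(1, 0) = 1
g2 = NOT(g1) = NOT 1 = 0
g3 = NAND(D, B) = NAND(1, 0) = 1
g4 = XOR(F, g2) = XOR(0, 0) = 0
g5 = XOR(A, g3) = XOR(0, 1) = 1
g6 = XOR(g1, g5) = XOR(1, 1) = 0
g7 = OR(g4, g6) = OR(0, 0) = 0
So g7 = 0 as required.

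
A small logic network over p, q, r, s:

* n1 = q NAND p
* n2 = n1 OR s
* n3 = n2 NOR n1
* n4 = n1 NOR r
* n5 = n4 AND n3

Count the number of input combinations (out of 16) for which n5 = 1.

n5 = n4 AND n3 must be 1, so both n4 = 1 and n3 = 1.
n4 = n1 NOR r must be 1, so both n1 = 0 and r = 0.
Satisfying assignments:
  p=1, q=1, r=0, s=0

1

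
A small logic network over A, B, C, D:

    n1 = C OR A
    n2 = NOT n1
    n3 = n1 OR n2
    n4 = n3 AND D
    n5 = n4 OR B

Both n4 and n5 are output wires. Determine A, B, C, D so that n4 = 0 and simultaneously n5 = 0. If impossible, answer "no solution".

Check with A=0, B=0, C=0, D=0:
n1 = C OR A = 0 OR 0 = 0
n2 = NOT n1 = NOT 0 = 1
n3 = n1 OR n2 = 0 OR 1 = 1
n4 = n3 AND D = 1 AND 0 = 0
n5 = n4 OR B = 0 OR 0 = 0
So n4 = 0 and n5 = 0.

A=0, B=0, C=0, D=0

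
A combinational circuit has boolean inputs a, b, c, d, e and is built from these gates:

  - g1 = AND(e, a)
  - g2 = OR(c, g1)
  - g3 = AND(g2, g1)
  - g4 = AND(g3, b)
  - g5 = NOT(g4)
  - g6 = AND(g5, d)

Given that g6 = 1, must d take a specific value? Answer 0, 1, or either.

1

g6 = AND(g5, d) must be 1, so both g5 = 1 and d = 1.
g5 = NOT(g4) must be 1, so g4 = 0.
Every assignment with g6 = 1 has d = 1; there are 14 such assignment(s).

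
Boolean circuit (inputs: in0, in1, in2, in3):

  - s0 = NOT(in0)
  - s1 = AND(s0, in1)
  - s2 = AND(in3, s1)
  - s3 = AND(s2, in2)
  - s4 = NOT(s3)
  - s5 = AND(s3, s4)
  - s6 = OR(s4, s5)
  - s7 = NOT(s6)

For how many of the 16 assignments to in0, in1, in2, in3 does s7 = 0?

s7 = NOT(s6) must be 0, so s6 = 1.
s6 = OR(s4, s5) must be 1, so at least one of s4, s5 is 1.
Enumerating the 16 input combinations, 15 give s7 = 0 and 1 give s7 = 1.

15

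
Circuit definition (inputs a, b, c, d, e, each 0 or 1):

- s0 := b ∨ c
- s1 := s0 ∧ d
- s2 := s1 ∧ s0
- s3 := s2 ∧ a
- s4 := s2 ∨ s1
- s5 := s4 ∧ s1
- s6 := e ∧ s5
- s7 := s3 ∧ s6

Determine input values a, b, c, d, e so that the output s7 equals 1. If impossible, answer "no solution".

s7 = s3 ∧ s6 must be 1, so both s3 = 1 and s6 = 1.
s3 = s2 ∧ a must be 1, so both s2 = 1 and a = 1.
s6 = e ∧ s5 must be 1, so both e = 1 and s5 = 1.
Check with a=1 b=0 c=1 d=1 e=1:
s0 = b ∨ c = 0 ∨ 1 = 1
s1 = s0 ∧ d = 1 ∧ 1 = 1
s2 = s1 ∧ s0 = 1 ∧ 1 = 1
s3 = s2 ∧ a = 1 ∧ 1 = 1
s4 = s2 ∨ s1 = 1 ∨ 1 = 1
s5 = s4 ∧ s1 = 1 ∧ 1 = 1
s6 = e ∧ s5 = 1 ∧ 1 = 1
s7 = s3 ∧ s6 = 1 ∧ 1 = 1
So s7 = 1 as required.

a=1 b=0 c=1 d=1 e=1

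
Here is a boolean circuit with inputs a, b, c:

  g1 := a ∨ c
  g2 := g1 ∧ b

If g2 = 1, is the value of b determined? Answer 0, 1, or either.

g2 = g1 ∧ b must be 1, so both g1 = 1 and b = 1.
g1 = a ∨ c must be 1, so at least one of a, c is 1.
Every assignment with g2 = 1 has b = 1; there are 3 such assignment(s).
  a=0, b=1, c=1
  a=1, b=1, c=0
  a=1, b=1, c=1

1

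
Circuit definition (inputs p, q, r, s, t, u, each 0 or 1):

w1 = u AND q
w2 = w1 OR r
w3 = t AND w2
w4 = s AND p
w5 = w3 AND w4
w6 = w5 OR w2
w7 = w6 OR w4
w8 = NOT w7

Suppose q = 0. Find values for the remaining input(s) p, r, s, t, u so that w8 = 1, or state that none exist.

w8 = NOT w7 must be 1, so w7 = 0.
Check with q = 0 and p=0, r=0, s=1, t=0, u=0:
w1 = u AND q = 0 AND 0 = 0
w2 = w1 OR r = 0 OR 0 = 0
w3 = t AND w2 = 0 AND 0 = 0
w4 = s AND p = 1 AND 0 = 0
w5 = w3 AND w4 = 0 AND 0 = 0
w6 = w5 OR w2 = 0 OR 0 = 0
w7 = w6 OR w4 = 0 OR 0 = 0
w8 = NOT w7 = NOT 0 = 1
So w8 = 1.

p=0, r=0, s=1, t=0, u=0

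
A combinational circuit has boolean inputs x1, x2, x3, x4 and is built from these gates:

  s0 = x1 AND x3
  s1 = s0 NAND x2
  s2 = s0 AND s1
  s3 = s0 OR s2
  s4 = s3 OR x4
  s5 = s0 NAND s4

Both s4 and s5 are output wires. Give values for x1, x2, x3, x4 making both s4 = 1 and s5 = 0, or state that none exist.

Check with x1=1, x2=0, x3=1, x4=0:
s0 = x1 AND x3 = 1 AND 1 = 1
s1 = s0 NAND x2 = 1 NAND 0 = 1
s2 = s0 AND s1 = 1 AND 1 = 1
s3 = s0 OR s2 = 1 OR 1 = 1
s4 = s3 OR x4 = 1 OR 0 = 1
s5 = s0 NAND s4 = 1 NAND 1 = 0
So s4 = 1 and s5 = 0.

x1=1, x2=0, x3=1, x4=0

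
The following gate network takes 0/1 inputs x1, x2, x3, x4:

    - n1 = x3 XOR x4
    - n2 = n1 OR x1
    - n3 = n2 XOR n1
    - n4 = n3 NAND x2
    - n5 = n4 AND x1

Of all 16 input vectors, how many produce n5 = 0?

n5 = n4 AND x1 must be 0, so at least one of n4, x1 is 0.
Enumerating the 16 input combinations, 10 give n5 = 0 and 6 give n5 = 1.

10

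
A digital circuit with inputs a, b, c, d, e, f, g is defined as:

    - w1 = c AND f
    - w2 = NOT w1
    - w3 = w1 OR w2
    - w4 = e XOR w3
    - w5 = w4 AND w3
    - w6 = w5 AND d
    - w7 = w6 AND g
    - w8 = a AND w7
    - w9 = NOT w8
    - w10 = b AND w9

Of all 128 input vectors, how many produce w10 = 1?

w10 = b AND w9 must be 1, so both b = 1 and w9 = 1.
w9 = NOT w8 must be 1, so w8 = 0.
Enumerating the 128 input combinations, 60 give w10 = 1 and 68 give w10 = 0.

60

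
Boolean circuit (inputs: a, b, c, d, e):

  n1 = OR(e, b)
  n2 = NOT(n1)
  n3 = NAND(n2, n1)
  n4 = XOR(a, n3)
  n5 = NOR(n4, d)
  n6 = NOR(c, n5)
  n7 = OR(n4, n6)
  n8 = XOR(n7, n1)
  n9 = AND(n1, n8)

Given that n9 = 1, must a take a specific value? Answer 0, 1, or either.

n9 = AND(n1, n8) must be 1, so both n1 = 1 and n8 = 1.
Every assignment with n9 = 1 has a = 1; there are 9 such assignment(s).

1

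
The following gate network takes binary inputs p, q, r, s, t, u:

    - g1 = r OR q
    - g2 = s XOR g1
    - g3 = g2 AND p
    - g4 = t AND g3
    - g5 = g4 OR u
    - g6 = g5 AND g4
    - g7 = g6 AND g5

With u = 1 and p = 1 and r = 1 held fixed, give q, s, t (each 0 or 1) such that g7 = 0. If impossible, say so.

Check with u = 1 and p = 1 and r = 1 and q=0, s=1, t=0:
g1 = r OR q = 1 OR 0 = 1
g2 = s XOR g1 = 1 XOR 1 = 0
g3 = g2 AND p = 0 AND 1 = 0
g4 = t AND g3 = 0 AND 0 = 0
g5 = g4 OR u = 0 OR 1 = 1
g6 = g5 AND g4 = 1 AND 0 = 0
g7 = g6 AND g5 = 0 AND 1 = 0
So g7 = 0.

q=0, s=1, t=0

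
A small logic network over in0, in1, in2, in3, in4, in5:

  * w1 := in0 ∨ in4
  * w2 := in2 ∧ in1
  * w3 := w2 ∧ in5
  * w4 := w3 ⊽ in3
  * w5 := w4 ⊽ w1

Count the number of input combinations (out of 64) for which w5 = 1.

9

w5 = w4 ⊽ w1 must be 1, so both w4 = 0 and w1 = 0.
w4 = w3 ⊽ in3 must be 0, so at least one of w3, in3 is 1.
w1 = in0 ∨ in4 must be 0, so both in0 = 0 and in4 = 0.
Enumerating the 64 input combinations, 9 give w5 = 1 and 55 give w5 = 0.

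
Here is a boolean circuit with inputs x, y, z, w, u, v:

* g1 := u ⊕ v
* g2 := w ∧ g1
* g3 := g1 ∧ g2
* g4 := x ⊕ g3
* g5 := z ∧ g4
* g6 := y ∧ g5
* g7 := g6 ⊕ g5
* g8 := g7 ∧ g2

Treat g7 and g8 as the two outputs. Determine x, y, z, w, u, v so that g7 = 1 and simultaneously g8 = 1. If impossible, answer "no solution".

x=0, y=0, z=1, w=1, u=1, v=0

Check with x=0, y=0, z=1, w=1, u=1, v=0:
g1 = u ⊕ v = 1 ⊕ 0 = 1
g2 = w ∧ g1 = 1 ∧ 1 = 1
g3 = g1 ∧ g2 = 1 ∧ 1 = 1
g4 = x ⊕ g3 = 0 ⊕ 1 = 1
g5 = z ∧ g4 = 1 ∧ 1 = 1
g6 = y ∧ g5 = 0 ∧ 1 = 0
g7 = g6 ⊕ g5 = 0 ⊕ 1 = 1
g8 = g7 ∧ g2 = 1 ∧ 1 = 1
So g7 = 1 and g8 = 1.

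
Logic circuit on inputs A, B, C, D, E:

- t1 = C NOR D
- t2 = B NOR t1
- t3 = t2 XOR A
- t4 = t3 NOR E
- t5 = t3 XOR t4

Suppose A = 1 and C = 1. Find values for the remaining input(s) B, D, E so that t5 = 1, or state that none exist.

B=1 D=0 E=1

t5 = t3 XOR t4 must be 1, so t3 and t4 differ.
Check with A = 1 and C = 1 and B=1, D=0, E=1:
t1 = C NOR D = 1 NOR 0 = 0
t2 = B NOR t1 = 1 NOR 0 = 0
t3 = t2 XOR A = 0 XOR 1 = 1
t4 = t3 NOR E = 1 NOR 1 = 0
t5 = t3 XOR t4 = 1 XOR 0 = 1
So t5 = 1.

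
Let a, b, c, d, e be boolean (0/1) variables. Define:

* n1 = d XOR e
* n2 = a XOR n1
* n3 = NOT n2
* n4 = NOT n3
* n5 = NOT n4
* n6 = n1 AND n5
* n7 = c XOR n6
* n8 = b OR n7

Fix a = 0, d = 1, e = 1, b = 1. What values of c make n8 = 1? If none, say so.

c=1

Check with a = 0, d = 1, e = 1, b = 1 and c=1:
n1 = d XOR e = 1 XOR 1 = 0
n2 = a XOR n1 = 0 XOR 0 = 0
n3 = NOT n2 = NOT 0 = 1
n4 = NOT n3 = NOT 1 = 0
n5 = NOT n4 = NOT 0 = 1
n6 = n1 AND n5 = 0 AND 1 = 0
n7 = c XOR n6 = 1 XOR 0 = 1
n8 = b OR n7 = 1 OR 1 = 1
So n8 = 1.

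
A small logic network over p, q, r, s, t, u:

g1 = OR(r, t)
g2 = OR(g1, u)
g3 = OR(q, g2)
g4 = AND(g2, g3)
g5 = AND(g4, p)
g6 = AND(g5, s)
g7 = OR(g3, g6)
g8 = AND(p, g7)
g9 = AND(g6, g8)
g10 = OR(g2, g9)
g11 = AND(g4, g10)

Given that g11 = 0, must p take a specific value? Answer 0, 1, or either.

Both values of p occur among assignments with g11 = 0:
  p=0: p=0, q=0, r=0, s=0, t=0, u=0
  p=1: p=1, q=0, r=0, s=0, t=0, u=0

either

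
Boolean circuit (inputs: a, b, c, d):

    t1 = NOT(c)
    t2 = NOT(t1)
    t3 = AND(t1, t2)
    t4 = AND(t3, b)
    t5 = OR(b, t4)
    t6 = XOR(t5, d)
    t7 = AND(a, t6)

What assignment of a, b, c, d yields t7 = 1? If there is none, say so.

a=1 b=0 c=1 d=1

t7 = AND(a, t6) must be 1, so both a = 1 and t6 = 1.
t6 = XOR(t5, d) must be 1, so t5 and d differ.
Check with a=1 b=0 c=1 d=1:
t1 = NOT(c) = NOT 1 = 0
t2 = NOT(t1) = NOT 0 = 1
t3 = AND(t1, t2) = AND(0, 1) = 0
t4 = AND(t3, b) = AND(0, 0) = 0
t5 = OR(b, t4) = OR(0, 0) = 0
t6 = XOR(t5, d) = XOR(0, 1) = 1
t7 = AND(a, t6) = AND(1, 1) = 1
So t7 = 1 as required.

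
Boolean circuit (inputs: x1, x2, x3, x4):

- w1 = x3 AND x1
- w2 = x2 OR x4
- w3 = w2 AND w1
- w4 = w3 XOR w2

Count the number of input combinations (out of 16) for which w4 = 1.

9

w4 = w3 XOR w2 must be 1, so w3 and w2 differ.
Enumerating the 16 input combinations, 9 give w4 = 1 and 7 give w4 = 0.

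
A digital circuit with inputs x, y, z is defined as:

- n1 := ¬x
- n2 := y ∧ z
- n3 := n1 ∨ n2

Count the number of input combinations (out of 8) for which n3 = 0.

3

n3 = n1 ∨ n2 must be 0, so both n1 = 0 and n2 = 0.
n1 = ¬x must be 0, so x = 1.
Satisfying assignments:
  x=1, y=0, z=0
  x=1, y=0, z=1
  x=1, y=1, z=0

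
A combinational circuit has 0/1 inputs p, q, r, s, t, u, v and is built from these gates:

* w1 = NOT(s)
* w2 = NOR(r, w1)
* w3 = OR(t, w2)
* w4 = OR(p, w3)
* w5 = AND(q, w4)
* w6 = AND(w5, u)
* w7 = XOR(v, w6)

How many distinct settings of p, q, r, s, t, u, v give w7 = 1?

64

w7 = XOR(v, w6) must be 1, so v and w6 differ.
Enumerating the 128 input combinations, 64 give w7 = 1 and 64 give w7 = 0.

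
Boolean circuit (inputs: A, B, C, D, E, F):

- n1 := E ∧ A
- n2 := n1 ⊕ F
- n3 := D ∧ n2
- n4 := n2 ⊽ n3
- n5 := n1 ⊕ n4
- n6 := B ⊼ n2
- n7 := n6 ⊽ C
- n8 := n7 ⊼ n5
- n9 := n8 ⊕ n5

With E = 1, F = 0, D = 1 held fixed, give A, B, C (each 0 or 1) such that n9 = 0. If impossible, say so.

Check with E = 1, F = 0, D = 1 and A=1, B=0, C=1:
n1 = E ∧ A = 1 ∧ 1 = 1
n2 = n1 ⊕ F = 1 ⊕ 0 = 1
n3 = D ∧ n2 = 1 ∧ 1 = 1
n4 = n2 ⊽ n3 = 1 ⊽ 1 = 0
n5 = n1 ⊕ n4 = 1 ⊕ 0 = 1
n6 = B ⊼ n2 = 0 ⊼ 1 = 1
n7 = n6 ⊽ C = 1 ⊽ 1 = 0
n8 = n7 ⊼ n5 = 0 ⊼ 1 = 1
n9 = n8 ⊕ n5 = 1 ⊕ 1 = 0
So n9 = 0.

A=1, B=0, C=1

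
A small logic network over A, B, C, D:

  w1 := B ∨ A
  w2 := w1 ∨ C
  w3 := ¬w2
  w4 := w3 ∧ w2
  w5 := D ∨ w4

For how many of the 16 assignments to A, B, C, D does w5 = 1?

w5 = D ∨ w4 must be 1, so at least one of D, w4 is 1.
Enumerating the 16 input combinations, 8 give w5 = 1 and 8 give w5 = 0.

8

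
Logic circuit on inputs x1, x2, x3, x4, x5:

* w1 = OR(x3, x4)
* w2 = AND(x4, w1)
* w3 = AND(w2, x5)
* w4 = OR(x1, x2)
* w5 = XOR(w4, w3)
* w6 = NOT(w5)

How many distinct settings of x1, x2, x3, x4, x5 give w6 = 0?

w6 = NOT(w5) must be 0, so w5 = 1.
w5 = XOR(w4, w3) must be 1, so w4 and w3 differ.
Enumerating the 32 input combinations, 20 give w6 = 0 and 12 give w6 = 1.

20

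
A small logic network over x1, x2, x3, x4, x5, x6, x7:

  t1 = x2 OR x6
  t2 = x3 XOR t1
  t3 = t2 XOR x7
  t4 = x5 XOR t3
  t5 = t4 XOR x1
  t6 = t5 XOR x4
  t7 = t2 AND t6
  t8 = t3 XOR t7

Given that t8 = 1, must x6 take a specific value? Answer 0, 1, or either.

Both values of x6 occur among assignments with t8 = 1:
  x6=0: x1=0, x2=0, x3=0, x4=0, x5=0, x6=0, x7=1
  x6=1: x1=0, x2=0, x3=0, x4=0, x5=1, x6=1, x7=0

either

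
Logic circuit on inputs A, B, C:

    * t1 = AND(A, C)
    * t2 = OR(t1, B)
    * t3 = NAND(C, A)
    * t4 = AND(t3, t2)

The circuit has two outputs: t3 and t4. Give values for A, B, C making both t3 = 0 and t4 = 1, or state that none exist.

no solution exists

Across all 8 input combinations, none give both t3 = 0 and t4 = 1.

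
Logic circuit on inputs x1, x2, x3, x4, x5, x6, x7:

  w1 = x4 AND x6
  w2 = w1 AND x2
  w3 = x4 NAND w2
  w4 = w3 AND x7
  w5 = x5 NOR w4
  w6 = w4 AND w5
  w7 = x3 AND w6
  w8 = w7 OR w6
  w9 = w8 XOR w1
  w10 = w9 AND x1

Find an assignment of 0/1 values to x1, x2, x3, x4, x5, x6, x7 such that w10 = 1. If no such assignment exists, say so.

w10 = w9 AND x1 must be 1, so both w9 = 1 and x1 = 1.
w9 = w8 XOR w1 must be 1, so w8 and w1 differ.
Check with x1=1, x2=1, x3=0, x4=1, x5=0, x6=1, x7=0:
w1 = x4 AND x6 = 1 AND 1 = 1
w2 = w1 AND x2 = 1 AND 1 = 1
w3 = x4 NAND w2 = 1 NAND 1 = 0
w4 = w3 AND x7 = 0 AND 0 = 0
w5 = x5 NOR w4 = 0 NOR 0 = 1
w6 = w4 AND w5 = 0 AND 1 = 0
w7 = x3 AND w6 = 0 AND 0 = 0
w8 = w7 OR w6 = 0 OR 0 = 0
w9 = w8 XOR w1 = 0 XOR 1 = 1
w10 = w9 AND x1 = 1 AND 1 = 1
So w10 = 1 as required.

x1=1, x2=1, x3=0, x4=1, x5=0, x6=1, x7=0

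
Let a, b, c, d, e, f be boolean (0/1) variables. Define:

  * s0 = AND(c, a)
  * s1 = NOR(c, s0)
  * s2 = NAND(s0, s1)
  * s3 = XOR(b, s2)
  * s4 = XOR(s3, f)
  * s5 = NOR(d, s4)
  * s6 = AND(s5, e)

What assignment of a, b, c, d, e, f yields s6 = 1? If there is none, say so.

s6 = AND(s5, e) must be 1, so both s5 = 1 and e = 1.
Check with a=0, b=0, c=0, d=0, e=1, f=1:
s0 = AND(c, a) = AND(0, 0) = 0
s1 = NOR(c, s0) = NOR(0, 0) = 1
s2 = NAND(s0, s1) = NAND(0, 1) = 1
s3 = XOR(b, s2) = XOR(0, 1) = 1
s4 = XOR(s3, f) = XOR(1, 1) = 0
s5 = NOR(d, s4) = NOR(0, 0) = 1
s6 = AND(s5, e) = AND(1, 1) = 1
So s6 = 1 as required.

a=0, b=0, c=0, d=0, e=1, f=1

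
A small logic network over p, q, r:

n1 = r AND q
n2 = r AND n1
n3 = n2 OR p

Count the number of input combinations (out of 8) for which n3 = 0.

n3 = n2 OR p must be 0, so both n2 = 0 and p = 0.
Satisfying assignments:
  p=0, q=0, r=0
  p=0, q=0, r=1
  p=0, q=1, r=0

3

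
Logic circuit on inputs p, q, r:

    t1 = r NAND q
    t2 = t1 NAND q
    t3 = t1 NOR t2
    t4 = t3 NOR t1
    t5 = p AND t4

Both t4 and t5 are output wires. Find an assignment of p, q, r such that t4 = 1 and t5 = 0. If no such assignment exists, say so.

p=0, q=1, r=1

Check with p=0, q=1, r=1:
t1 = r NAND q = 1 NAND 1 = 0
t2 = t1 NAND q = 0 NAND 1 = 1
t3 = t1 NOR t2 = 0 NOR 1 = 0
t4 = t3 NOR t1 = 0 NOR 0 = 1
t5 = p AND t4 = 0 AND 1 = 0
So t4 = 1 and t5 = 0.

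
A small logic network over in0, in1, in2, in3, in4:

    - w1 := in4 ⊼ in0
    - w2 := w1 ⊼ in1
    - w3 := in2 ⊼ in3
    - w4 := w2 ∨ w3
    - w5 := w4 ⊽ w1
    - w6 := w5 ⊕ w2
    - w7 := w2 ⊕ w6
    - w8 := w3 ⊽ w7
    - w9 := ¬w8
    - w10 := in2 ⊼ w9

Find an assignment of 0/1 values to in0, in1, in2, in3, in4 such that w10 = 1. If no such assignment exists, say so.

w10 = in2 ⊼ w9 must be 1, so at least one of in2, w9 is 0.
Check with in0=0, in1=0, in2=0, in3=0, in4=1:
w1 = in4 ⊼ in0 = 1 ⊼ 0 = 1
w2 = w1 ⊼ in1 = 1 ⊼ 0 = 1
w3 = in2 ⊼ in3 = 0 ⊼ 0 = 1
w4 = w2 ∨ w3 = 1 ∨ 1 = 1
w5 = w4 ⊽ w1 = 1 ⊽ 1 = 0
w6 = w5 ⊕ w2 = 0 ⊕ 1 = 1
w7 = w2 ⊕ w6 = 1 ⊕ 1 = 0
w8 = w3 ⊽ w7 = 1 ⊽ 0 = 0
w9 = ¬w8 = ¬0 = 1
w10 = in2 ⊼ w9 = 0 ⊼ 1 = 1
So w10 = 1 as required.

in0=0, in1=0, in2=0, in3=0, in4=1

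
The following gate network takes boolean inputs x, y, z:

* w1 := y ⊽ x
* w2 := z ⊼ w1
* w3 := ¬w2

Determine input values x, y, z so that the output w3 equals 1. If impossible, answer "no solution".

w3 = ¬w2 must be 1, so w2 = 0.
w2 = z ⊼ w1 must be 0, so both z = 1 and w1 = 1.
Check with x=0 y=0 z=1:
w1 = y ⊽ x = 0 ⊽ 0 = 1
w2 = z ⊼ w1 = 1 ⊼ 1 = 0
w3 = ¬w2 = ¬0 = 1
So w3 = 1 as required.

x=0 y=0 z=1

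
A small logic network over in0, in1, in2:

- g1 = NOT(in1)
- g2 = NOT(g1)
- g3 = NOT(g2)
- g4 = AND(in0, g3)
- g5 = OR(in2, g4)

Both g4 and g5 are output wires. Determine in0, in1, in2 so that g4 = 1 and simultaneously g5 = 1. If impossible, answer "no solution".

Check with in0=1, in1=0, in2=0:
g1 = NOT(in1) = NOT 0 = 1
g2 = NOT(g1) = NOT 1 = 0
g3 = NOT(g2) = NOT 0 = 1
g4 = AND(in0, g3) = AND(1, 1) = 1
g5 = OR(in2, g4) = OR(0, 1) = 1
So g4 = 1 and g5 = 1.

in0=1, in1=0, in2=0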